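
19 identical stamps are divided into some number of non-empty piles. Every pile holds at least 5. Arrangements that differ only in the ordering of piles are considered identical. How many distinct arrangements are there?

They are:
19
14, 5
13, 6
12, 7
11, 8
10, 9
9, 5, 5
8, 6, 5
7, 7, 5
7, 6, 6
Counting gives 10.

10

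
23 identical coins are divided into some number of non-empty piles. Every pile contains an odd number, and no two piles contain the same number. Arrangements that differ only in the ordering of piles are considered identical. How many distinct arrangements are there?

9

The partitions of 23 that satisfy the conditions:
23
1, 3, 19
1, 5, 17
1, 7, 15
3, 5, 15
1, 9, 13
3, 7, 13
3, 9, 11
5, 7, 11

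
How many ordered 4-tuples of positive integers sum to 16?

455

A composition of 16 into 4 positive parts is chosen by placing 3 dividers among the 15 gaps between 16 units: C(15,3) = 455.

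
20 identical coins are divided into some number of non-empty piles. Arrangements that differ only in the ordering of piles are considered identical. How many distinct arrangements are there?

Systematic enumeration (by largest part, then next-largest, …) yields 627.

627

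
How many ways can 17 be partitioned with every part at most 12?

There are 285 such partitions.

285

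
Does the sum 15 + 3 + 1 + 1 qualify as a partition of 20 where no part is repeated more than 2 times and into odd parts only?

The parts sum to 20, and the condition 'no summand is used more than 2 times' holds; the condition 'every summand is odd' holds.

Yes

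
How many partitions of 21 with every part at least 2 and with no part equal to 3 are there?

A full systematic count gives 77.

77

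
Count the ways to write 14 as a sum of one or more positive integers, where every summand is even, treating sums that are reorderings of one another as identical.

15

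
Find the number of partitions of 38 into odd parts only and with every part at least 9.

Listing the qualifying partitions of 38:
29,9
27,11
25,13
23,15
21,17
19,19
11,9,9,9
Counting gives 7.

7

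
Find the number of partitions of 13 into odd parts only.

Enumerating:
13
11+1+1
9+3+1
9+1+1+1+1
7+5+1
7+3+3
7+3+1+1+1
7+1+1+1+1+1+1
5+5+3
5+5+1+1+1
5+3+3+1+1
5+3+1+1+1+1+1
5+1+1+1+1+1+1+1+1
3+3+3+3+1
3+3+3+1+1+1+1
3+3+1+1+1+1+1+1+1
3+1+1+1+1+1+1+1+1+1+1
1+1+1+1+1+1+1+1+1+1+1+1+1

18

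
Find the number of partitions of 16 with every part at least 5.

6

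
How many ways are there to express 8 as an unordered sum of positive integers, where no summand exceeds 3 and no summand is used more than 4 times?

They are:
3+3+2
3+3+1+1
3+2+2+1
3+2+1+1+1
2+2+2+2
2+2+2+1+1
2+2+1+1+1+1

7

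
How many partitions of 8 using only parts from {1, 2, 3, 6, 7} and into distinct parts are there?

The partitions of 8 that satisfy the conditions:
7, 1
6, 2

2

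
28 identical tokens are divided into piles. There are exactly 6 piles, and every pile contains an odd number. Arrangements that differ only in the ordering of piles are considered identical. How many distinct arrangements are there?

A partial list (first 12 by largest part):
23 + 1 + 1 + 1 + 1 + 1
21 + 3 + 1 + 1 + 1 + 1
19 + 5 + 1 + 1 + 1 + 1
19 + 3 + 3 + 1 + 1 + 1
17 + 7 + 1 + 1 + 1 + 1
17 + 5 + 3 + 1 + 1 + 1
17 + 3 + 3 + 3 + 1 + 1
15 + 9 + 1 + 1 + 1 + 1
15 + 7 + 3 + 1 + 1 + 1
15 + 5 + 5 + 1 + 1 + 1
15 + 5 + 3 + 3 + 1 + 1
15 + 3 + 3 + 3 + 3 + 1
…and 32 more, for 44 total.

44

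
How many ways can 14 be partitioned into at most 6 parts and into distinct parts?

22

Listing the qualifying partitions of 14:
14
13,1
12,2
11,3
11,2,1
10,4
10,3,1
9,5
9,4,1
9,3,2
8,6
8,5,1
8,4,2
8,3,2,1
7,6,1
7,5,2
7,4,3
7,4,2,1
6,5,3
6,5,2,1
6,4,3,1
5,4,3,2
Counting gives 22.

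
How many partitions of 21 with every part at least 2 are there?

Systematic enumeration (by largest part, then next-largest, …) yields 165.

165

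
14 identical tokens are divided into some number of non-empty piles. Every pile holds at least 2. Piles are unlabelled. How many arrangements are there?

34

There are too many to list fully; the first 12 (by largest part) are:
14
12 + 2
11 + 3
10 + 4
10 + 2 + 2
9 + 5
9 + 3 + 2
8 + 6
8 + 4 + 2
8 + 3 + 3
8 + 2 + 2 + 2
7 + 7
…and 22 more, for 34 total.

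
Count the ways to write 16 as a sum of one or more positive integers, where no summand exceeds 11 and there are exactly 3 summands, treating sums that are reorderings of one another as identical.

They are:
11+4+1
11+3+2
10+5+1
10+4+2
10+3+3
9+6+1
9+5+2
9+4+3
8+7+1
8+6+2
8+5+3
8+4+4
7+7+2
7+6+3
7+5+4
6+6+4
6+5+5

17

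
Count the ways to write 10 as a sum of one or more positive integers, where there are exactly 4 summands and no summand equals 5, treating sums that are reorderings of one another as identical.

The partitions of 10 that satisfy the conditions:
7, 1, 1, 1
6, 2, 1, 1
4, 4, 1, 1
4, 3, 2, 1
4, 2, 2, 2
3, 3, 3, 1
3, 3, 2, 2
Counting gives 7.

7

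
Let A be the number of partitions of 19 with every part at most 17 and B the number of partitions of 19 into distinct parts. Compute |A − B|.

Partitions of 19 with every part at most 17: 488.
Partitions of 19 into distinct parts: 54.
|488 − 54| = 434.

434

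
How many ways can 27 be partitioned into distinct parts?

192

A full systematic count gives 192.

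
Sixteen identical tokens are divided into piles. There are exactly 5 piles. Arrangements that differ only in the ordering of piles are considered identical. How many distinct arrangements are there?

A partial list (first 12 by largest part):
1,1,1,1,12
1,1,1,2,11
1,1,1,3,10
1,1,2,2,10
1,1,1,4,9
1,1,2,3,9
1,2,2,2,9
1,1,1,5,8
1,1,2,4,8
1,1,3,3,8
1,2,2,3,8
2,2,2,2,8
…and 25 more, for 37 total.

37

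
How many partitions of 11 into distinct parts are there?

Listing the qualifying partitions of 11:
11
10 + 1
9 + 2
8 + 3
8 + 2 + 1
7 + 4
7 + 3 + 1
6 + 5
6 + 4 + 1
6 + 3 + 2
5 + 4 + 2
5 + 3 + 2 + 1
Counting gives 12.

12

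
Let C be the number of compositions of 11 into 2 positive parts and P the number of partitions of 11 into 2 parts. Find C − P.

Ordered (compositions into 2 parts): C(10,1) = 10.
Unordered (partitions into 2 parts): 5.
Difference: 10 − 5 = 5.

5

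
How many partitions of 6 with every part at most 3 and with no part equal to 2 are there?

Enumerating:
3+3
1+1+1+3
1+1+1+1+1+1

3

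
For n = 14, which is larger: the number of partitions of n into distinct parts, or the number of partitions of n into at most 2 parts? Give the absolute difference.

14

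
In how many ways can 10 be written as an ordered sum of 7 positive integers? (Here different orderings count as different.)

84

Place 6 bars in the 9 internal gaps of a row of 10 dots: C(9,6) = 84.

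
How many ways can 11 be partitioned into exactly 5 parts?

Enumerating:
7 + 1 + 1 + 1 + 1
6 + 2 + 1 + 1 + 1
5 + 3 + 1 + 1 + 1
5 + 2 + 2 + 1 + 1
4 + 4 + 1 + 1 + 1
4 + 3 + 2 + 1 + 1
4 + 2 + 2 + 2 + 1
3 + 3 + 3 + 1 + 1
3 + 3 + 2 + 2 + 1
3 + 2 + 2 + 2 + 2
That's 10 in total.

10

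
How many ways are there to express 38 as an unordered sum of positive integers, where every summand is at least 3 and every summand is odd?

Enumerating by decreasing first part gives 104 partitions in all.

104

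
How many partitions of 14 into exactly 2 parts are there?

They are:
13 + 1
12 + 2
11 + 3
10 + 4
9 + 5
8 + 6
7 + 7
Counting gives 7.

7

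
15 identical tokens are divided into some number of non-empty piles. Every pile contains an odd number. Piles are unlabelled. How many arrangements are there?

27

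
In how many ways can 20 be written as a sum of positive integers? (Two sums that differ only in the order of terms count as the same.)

627

There are 627 such partitions.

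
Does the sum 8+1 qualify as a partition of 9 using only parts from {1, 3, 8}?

Yes

The parts sum to 9, and the condition 'each summand belongs to {1, 3, 8}' holds.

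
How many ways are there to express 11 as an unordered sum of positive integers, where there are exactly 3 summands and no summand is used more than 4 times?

10

The partitions of 11 that satisfy the conditions:
1 + 1 + 9
1 + 2 + 8
1 + 3 + 7
2 + 2 + 7
1 + 4 + 6
2 + 3 + 6
1 + 5 + 5
2 + 4 + 5
3 + 3 + 5
3 + 4 + 4
That's 10 in total.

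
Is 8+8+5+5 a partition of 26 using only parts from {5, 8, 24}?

Yes

The parts sum to 26, and the condition 'each summand belongs to {5, 8, 24}' holds.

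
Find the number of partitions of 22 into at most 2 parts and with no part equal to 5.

11

Listing the qualifying partitions of 22:
22
1,21
2,20
3,19
4,18
6,16
7,15
8,14
9,13
10,12
11,11
Counting gives 11.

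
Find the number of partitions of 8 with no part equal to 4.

Enumerating:
8
7, 1
6, 2
6, 1, 1
5, 3
5, 2, 1
5, 1, 1, 1
3, 3, 2
3, 3, 1, 1
3, 2, 2, 1
3, 2, 1, 1, 1
3, 1, 1, 1, 1, 1
2, 2, 2, 2
2, 2, 2, 1, 1
2, 2, 1, 1, 1, 1
2, 1, 1, 1, 1, 1, 1
1, 1, 1, 1, 1, 1, 1, 1

17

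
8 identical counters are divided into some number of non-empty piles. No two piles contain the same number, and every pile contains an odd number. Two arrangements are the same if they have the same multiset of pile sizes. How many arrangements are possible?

Enumerating:
7, 1
5, 3
That's 2 in total.

2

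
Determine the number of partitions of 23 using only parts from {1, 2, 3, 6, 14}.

Systematic enumeration (by largest part, then next-largest, …) yields 125.

125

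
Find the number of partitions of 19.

490

Direct enumeration gives 490 partitions.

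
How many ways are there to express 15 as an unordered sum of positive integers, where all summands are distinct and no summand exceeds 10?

They are:
10+5
10+4+1
10+3+2
9+6
9+5+1
9+4+2
9+3+2+1
8+7
8+6+1
8+5+2
8+4+3
8+4+2+1
7+6+2
7+5+3
7+5+2+1
7+4+3+1
6+5+4
6+5+3+1
6+4+3+2
5+4+3+2+1

20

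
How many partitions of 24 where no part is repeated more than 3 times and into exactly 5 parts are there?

159

Enumerating by decreasing first part gives 159 partitions in all.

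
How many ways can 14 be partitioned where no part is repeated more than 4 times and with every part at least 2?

32

There are too many to list fully; the first 12 (by largest part) are:
14
2 + 12
3 + 11
4 + 10
2 + 2 + 10
5 + 9
2 + 3 + 9
6 + 8
2 + 4 + 8
3 + 3 + 8
2 + 2 + 2 + 8
7 + 7
…and 20 more, for 32 total.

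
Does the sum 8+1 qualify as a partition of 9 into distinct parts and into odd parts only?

No

The parts sum to 9, and the condition 'every summand is odd' is violated.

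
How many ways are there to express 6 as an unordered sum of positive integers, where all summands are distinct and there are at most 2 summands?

Enumerating:
6
5 + 1
4 + 2

3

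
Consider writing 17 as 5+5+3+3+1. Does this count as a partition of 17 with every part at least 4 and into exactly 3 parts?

No

The parts sum to 17, and the condition 'every summand is at least 4' is violated.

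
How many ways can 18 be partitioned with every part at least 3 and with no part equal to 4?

They are:
18
3+15
5+13
6+12
3+3+12
7+11
8+10
3+5+10
9+9
3+6+9
3+3+3+9
3+7+8
5+5+8
5+6+7
3+3+5+7
6+6+6
3+3+6+6
3+3+3+3+6
3+5+5+5
3+3+3+3+3+3
That's 20 in total.

20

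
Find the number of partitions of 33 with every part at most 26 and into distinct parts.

A full systematic count gives 434.

434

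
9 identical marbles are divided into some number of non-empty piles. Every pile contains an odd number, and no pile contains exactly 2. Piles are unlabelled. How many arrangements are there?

8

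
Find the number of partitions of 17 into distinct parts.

38

A partial list (first 12 by largest part):
17
16,1
15,2
14,3
14,2,1
13,4
13,3,1
12,5
12,4,1
12,3,2
11,6
11,5,1
…and 26 more, for 38 total.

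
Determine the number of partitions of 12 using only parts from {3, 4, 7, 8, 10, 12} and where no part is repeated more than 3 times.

3

The partitions of 12 that satisfy the conditions:
12
8+4
4+4+4
That's 3 in total.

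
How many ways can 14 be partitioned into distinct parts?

Listing the qualifying partitions of 14:
14
13+1
12+2
11+3
11+2+1
10+4
10+3+1
9+5
9+4+1
9+3+2
8+6
8+5+1
8+4+2
8+3+2+1
7+6+1
7+5+2
7+4+3
7+4+2+1
6+5+3
6+5+2+1
6+4+3+1
5+4+3+2
Counting gives 22.

22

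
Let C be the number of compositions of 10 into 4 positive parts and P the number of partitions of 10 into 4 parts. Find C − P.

Ordered (compositions into 4 parts): C(9,3) = 84.
Unordered (partitions into 4 parts): 9.
Difference: 84 − 9 = 75.

75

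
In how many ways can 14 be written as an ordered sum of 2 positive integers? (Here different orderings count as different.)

Equivalently, choose which 1 of the 13 gaps become plus signs: C(13,1) = 13.

13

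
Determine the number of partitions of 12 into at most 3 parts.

19

They are:
12
11, 1
10, 2
10, 1, 1
9, 3
9, 2, 1
8, 4
8, 3, 1
8, 2, 2
7, 5
7, 4, 1
7, 3, 2
6, 6
6, 5, 1
6, 4, 2
6, 3, 3
5, 5, 2
5, 4, 3
4, 4, 4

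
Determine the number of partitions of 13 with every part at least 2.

Listing the qualifying partitions of 13:
13
11,2
10,3
9,4
9,2,2
8,5
8,3,2
7,6
7,4,2
7,3,3
7,2,2,2
6,5,2
6,4,3
6,3,2,2
5,5,3
5,4,4
5,4,2,2
5,3,3,2
5,2,2,2,2
4,4,3,2
4,3,3,3
4,3,2,2,2
3,3,3,2,2
3,2,2,2,2,2
That's 24 in total.

24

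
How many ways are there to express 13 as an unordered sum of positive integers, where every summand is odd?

18

The partitions of 13 that satisfy the conditions:
13
11 + 1 + 1
9 + 3 + 1
9 + 1 + 1 + 1 + 1
7 + 5 + 1
7 + 3 + 3
7 + 3 + 1 + 1 + 1
7 + 1 + 1 + 1 + 1 + 1 + 1
5 + 5 + 3
5 + 5 + 1 + 1 + 1
5 + 3 + 3 + 1 + 1
5 + 3 + 1 + 1 + 1 + 1 + 1
5 + 1 + 1 + 1 + 1 + 1 + 1 + 1 + 1
3 + 3 + 3 + 3 + 1
3 + 3 + 3 + 1 + 1 + 1 + 1
3 + 3 + 1 + 1 + 1 + 1 + 1 + 1 + 1
3 + 1 + 1 + 1 + 1 + 1 + 1 + 1 + 1 + 1 + 1
1 + 1 + 1 + 1 + 1 + 1 + 1 + 1 + 1 + 1 + 1 + 1 + 1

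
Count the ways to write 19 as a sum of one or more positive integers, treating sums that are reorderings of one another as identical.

Counting exhaustively, 490 partitions satisfy the conditions.

490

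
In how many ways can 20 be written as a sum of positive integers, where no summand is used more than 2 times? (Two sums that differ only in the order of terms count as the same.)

A full systematic count gives 202.

202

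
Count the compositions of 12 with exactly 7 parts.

462

Place 6 bars in the 11 internal gaps of a row of 12 dots: C(11,6) = 462.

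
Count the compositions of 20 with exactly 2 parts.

19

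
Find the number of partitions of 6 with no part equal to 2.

6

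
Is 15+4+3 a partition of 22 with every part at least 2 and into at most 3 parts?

Yes

The parts sum to 22, and the condition 'every summand is at least 2' holds; the condition 'there are at most 3 summands' holds.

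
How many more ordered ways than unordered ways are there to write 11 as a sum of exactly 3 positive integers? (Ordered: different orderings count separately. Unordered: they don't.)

35

Compositions: C(10,2) = 45.
Partitions of 11 into exactly 3 parts: 10.
Difference: 45 − 10 = 35.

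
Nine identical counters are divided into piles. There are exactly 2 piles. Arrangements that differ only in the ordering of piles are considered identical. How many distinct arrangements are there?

4

They are:
8 + 1
7 + 2
6 + 3
5 + 4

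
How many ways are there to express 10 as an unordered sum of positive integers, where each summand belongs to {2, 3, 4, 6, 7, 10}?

The partitions of 10 that satisfy the conditions:
10
7,3
6,4
6,2,2
4,4,2
4,3,3
4,2,2,2
3,3,2,2
2,2,2,2,2
Counting gives 9.

9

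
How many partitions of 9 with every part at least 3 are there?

Listing the qualifying partitions of 9:
9
6 + 3
5 + 4
3 + 3 + 3

4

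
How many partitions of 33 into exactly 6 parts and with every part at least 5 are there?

3

Enumerating:
8, 5, 5, 5, 5, 5
7, 6, 5, 5, 5, 5
6, 6, 6, 5, 5, 5
That's 3 in total.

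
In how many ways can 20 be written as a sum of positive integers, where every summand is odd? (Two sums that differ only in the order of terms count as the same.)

64

A partial list (first 12 by largest part):
1, 19
3, 17
1, 1, 1, 17
5, 15
1, 1, 3, 15
1, 1, 1, 1, 1, 15
7, 13
1, 1, 5, 13
1, 3, 3, 13
1, 1, 1, 1, 3, 13
1, 1, 1, 1, 1, 1, 1, 13
9, 11
…and 52 more, for 64 total.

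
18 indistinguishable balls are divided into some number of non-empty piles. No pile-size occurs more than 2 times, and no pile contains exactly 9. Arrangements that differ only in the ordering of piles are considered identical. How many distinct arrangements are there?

119

A full systematic count gives 119.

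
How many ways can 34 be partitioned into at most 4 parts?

Direct enumeration gives 411 partitions.

411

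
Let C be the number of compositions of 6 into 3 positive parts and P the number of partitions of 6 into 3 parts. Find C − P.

Compositions: C(5,2) = 10.
Unordered (partitions into 3 parts): 3.
Difference: 10 − 3 = 7.

7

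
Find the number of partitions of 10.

There are too many to list fully; the first 12 (by largest part) are:
10
1+9
2+8
1+1+8
3+7
1+2+7
1+1+1+7
4+6
1+3+6
2+2+6
1+1+2+6
1+1+1+1+6
…and 30 more, for 42 total.

42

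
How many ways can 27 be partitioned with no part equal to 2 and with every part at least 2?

There are 191 such partitions.

191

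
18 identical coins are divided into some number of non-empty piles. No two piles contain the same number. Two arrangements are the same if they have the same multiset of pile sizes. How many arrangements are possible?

46

A partial list (first 12 by largest part):
18
17+1
16+2
15+3
15+2+1
14+4
14+3+1
13+5
13+4+1
13+3+2
12+6
12+5+1
…and 34 more, for 46 total.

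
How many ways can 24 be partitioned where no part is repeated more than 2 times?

Counting exhaustively, 431 partitions satisfy the conditions.

431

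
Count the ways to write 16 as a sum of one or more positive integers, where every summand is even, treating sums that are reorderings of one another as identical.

22

They are:
16
14+2
12+4
12+2+2
10+6
10+4+2
10+2+2+2
8+8
8+6+2
8+4+4
8+4+2+2
8+2+2+2+2
6+6+4
6+6+2+2
6+4+4+2
6+4+2+2+2
6+2+2+2+2+2
4+4+4+4
4+4+4+2+2
4+4+2+2+2+2
4+2+2+2+2+2+2
2+2+2+2+2+2+2+2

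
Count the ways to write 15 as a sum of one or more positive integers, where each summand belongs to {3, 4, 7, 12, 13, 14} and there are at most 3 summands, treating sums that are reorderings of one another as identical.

2

They are:
12,3
7,4,4
That's 2 in total.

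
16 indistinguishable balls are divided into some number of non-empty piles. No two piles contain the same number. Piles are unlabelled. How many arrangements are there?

32

There are too many to list fully; the first 12 (by largest part) are:
16
15 + 1
14 + 2
13 + 3
13 + 2 + 1
12 + 4
12 + 3 + 1
11 + 5
11 + 4 + 1
11 + 3 + 2
10 + 6
10 + 5 + 1
…and 20 more, for 32 total.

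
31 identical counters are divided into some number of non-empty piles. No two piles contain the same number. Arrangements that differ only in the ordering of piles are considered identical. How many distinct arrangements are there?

340

Enumerating by decreasing first part gives 340 partitions in all.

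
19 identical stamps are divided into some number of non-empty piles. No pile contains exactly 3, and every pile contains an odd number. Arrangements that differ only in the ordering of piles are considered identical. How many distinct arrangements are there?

They are:
19
17 + 1 + 1
15 + 1 + 1 + 1 + 1
13 + 5 + 1
13 + 1 + 1 + 1 + 1 + 1 + 1
11 + 7 + 1
11 + 5 + 1 + 1 + 1
11 + 1 + 1 + 1 + 1 + 1 + 1 + 1 + 1
9 + 9 + 1
9 + 7 + 1 + 1 + 1
9 + 5 + 5
9 + 5 + 1 + 1 + 1 + 1 + 1
9 + 1 + 1 + 1 + 1 + 1 + 1 + 1 + 1 + 1 + 1
7 + 7 + 5
7 + 7 + 1 + 1 + 1 + 1 + 1
7 + 5 + 5 + 1 + 1
7 + 5 + 1 + 1 + 1 + 1 + 1 + 1 + 1
7 + 1 + 1 + 1 + 1 + 1 + 1 + 1 + 1 + 1 + 1 + 1 + 1
5 + 5 + 5 + 1 + 1 + 1 + 1
5 + 5 + 1 + 1 + 1 + 1 + 1 + 1 + 1 + 1 + 1
5 + 1 + 1 + 1 + 1 + 1 + 1 + 1 + 1 + 1 + 1 + 1 + 1 + 1 + 1
1 + 1 + 1 + 1 + 1 + 1 + 1 + 1 + 1 + 1 + 1 + 1 + 1 + 1 + 1 + 1 + 1 + 1 + 1
Counting gives 22.

22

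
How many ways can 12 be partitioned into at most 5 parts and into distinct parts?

15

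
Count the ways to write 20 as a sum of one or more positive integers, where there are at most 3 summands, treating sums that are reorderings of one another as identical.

There are too many to list fully; the first 12 (by largest part) are:
20
19,1
18,2
18,1,1
17,3
17,2,1
16,4
16,3,1
16,2,2
15,5
15,4,1
15,3,2
…and 32 more, for 44 total.

44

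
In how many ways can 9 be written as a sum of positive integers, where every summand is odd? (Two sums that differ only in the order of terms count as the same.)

They are:
9
7,1,1
5,3,1
5,1,1,1,1
3,3,3
3,3,1,1,1
3,1,1,1,1,1,1
1,1,1,1,1,1,1,1,1
Counting gives 8.

8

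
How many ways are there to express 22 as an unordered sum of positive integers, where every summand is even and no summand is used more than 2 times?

27

A partial list (first 12 by largest part):
22
2 + 20
4 + 18
2 + 2 + 18
6 + 16
2 + 4 + 16
8 + 14
2 + 6 + 14
4 + 4 + 14
2 + 2 + 4 + 14
10 + 12
2 + 8 + 12
…and 15 more, for 27 total.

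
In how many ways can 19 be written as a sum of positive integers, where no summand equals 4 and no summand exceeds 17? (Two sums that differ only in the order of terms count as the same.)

Systematic enumeration (by largest part, then next-largest, …) yields 312.

312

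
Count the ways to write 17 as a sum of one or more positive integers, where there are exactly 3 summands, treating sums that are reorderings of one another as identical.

The partitions of 17 that satisfy the conditions:
15+1+1
14+2+1
13+3+1
13+2+2
12+4+1
12+3+2
11+5+1
11+4+2
11+3+3
10+6+1
10+5+2
10+4+3
9+7+1
9+6+2
9+5+3
9+4+4
8+8+1
8+7+2
8+6+3
8+5+4
7+7+3
7+6+4
7+5+5
6+6+5

24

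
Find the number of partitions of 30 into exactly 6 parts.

Counting exhaustively, 532 partitions satisfy the conditions.

532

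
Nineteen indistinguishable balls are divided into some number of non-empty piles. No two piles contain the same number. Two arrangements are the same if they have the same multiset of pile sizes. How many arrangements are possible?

54

There are too many to list fully; the first 12 (by largest part) are:
19
18+1
17+2
16+3
16+2+1
15+4
15+3+1
14+5
14+4+1
14+3+2
13+6
13+5+1
…and 42 more, for 54 total.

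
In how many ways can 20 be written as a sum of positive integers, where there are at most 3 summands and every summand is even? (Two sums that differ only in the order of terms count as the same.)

They are:
20
18+2
16+4
16+2+2
14+6
14+4+2
12+8
12+6+2
12+4+4
10+10
10+8+2
10+6+4
8+8+4
8+6+6

14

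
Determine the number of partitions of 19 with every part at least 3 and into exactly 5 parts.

5

They are:
7, 3, 3, 3, 3
6, 4, 3, 3, 3
5, 5, 3, 3, 3
5, 4, 4, 3, 3
4, 4, 4, 4, 3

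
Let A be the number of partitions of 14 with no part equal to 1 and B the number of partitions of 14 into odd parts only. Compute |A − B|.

12

Partitions of 14 with no part equal to 1: 34.
Partitions of 14 into odd parts only: 22.
|34 − 22| = 12.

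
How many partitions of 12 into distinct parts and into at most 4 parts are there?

The partitions of 12 that satisfy the conditions:
12
11, 1
10, 2
9, 3
9, 2, 1
8, 4
8, 3, 1
7, 5
7, 4, 1
7, 3, 2
6, 5, 1
6, 4, 2
6, 3, 2, 1
5, 4, 3
5, 4, 2, 1

15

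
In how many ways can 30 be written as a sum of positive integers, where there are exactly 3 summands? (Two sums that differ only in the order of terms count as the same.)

Direct enumeration gives 75 partitions.

75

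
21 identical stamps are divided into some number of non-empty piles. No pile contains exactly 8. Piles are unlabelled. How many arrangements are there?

A full systematic count gives 691.

691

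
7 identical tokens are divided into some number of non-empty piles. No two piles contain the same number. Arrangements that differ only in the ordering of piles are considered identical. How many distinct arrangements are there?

Enumerating:
7
6+1
5+2
4+3
4+2+1

5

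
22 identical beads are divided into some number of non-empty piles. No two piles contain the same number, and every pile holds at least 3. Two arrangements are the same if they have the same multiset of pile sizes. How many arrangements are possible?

28

A partial list (first 12 by largest part):
22
19,3
18,4
17,5
16,6
15,7
15,4,3
14,8
14,5,3
13,9
13,6,3
13,5,4
…and 16 more, for 28 total.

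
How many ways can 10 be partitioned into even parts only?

7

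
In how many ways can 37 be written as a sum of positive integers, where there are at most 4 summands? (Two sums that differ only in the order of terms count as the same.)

A full systematic count gives 511.

511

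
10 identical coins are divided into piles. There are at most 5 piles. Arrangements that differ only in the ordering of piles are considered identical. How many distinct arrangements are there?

There are too many to list fully; the first 12 (by largest part) are:
10
9+1
8+2
8+1+1
7+3
7+2+1
7+1+1+1
6+4
6+3+1
6+2+2
6+2+1+1
6+1+1+1+1
…and 18 more, for 30 total.

30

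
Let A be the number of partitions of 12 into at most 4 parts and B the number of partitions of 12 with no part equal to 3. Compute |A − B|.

Partitions of 12 into at most 4 parts: 34.
Partitions of 12 with no part equal to 3: 47.
|34 − 47| = 13.

13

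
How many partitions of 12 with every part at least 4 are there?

Enumerating:
12
8, 4
7, 5
6, 6
4, 4, 4
Counting gives 5.

5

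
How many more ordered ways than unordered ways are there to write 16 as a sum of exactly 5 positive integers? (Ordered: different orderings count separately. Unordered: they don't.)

1328

Ordered (compositions into 5 parts): C(15,4) = 1365.
Unordered (partitions into 5 parts): 37.
Difference: 1365 − 37 = 1328.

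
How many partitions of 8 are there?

Enumerating:
8
7 + 1
6 + 2
6 + 1 + 1
5 + 3
5 + 2 + 1
5 + 1 + 1 + 1
4 + 4
4 + 3 + 1
4 + 2 + 2
4 + 2 + 1 + 1
4 + 1 + 1 + 1 + 1
3 + 3 + 2
3 + 3 + 1 + 1
3 + 2 + 2 + 1
3 + 2 + 1 + 1 + 1
3 + 1 + 1 + 1 + 1 + 1
2 + 2 + 2 + 2
2 + 2 + 2 + 1 + 1
2 + 2 + 1 + 1 + 1 + 1
2 + 1 + 1 + 1 + 1 + 1 + 1
1 + 1 + 1 + 1 + 1 + 1 + 1 + 1

22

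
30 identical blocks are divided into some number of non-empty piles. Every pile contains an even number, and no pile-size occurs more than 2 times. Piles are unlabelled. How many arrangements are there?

70

There are too many to list fully; the first 12 (by largest part) are:
30
28, 2
26, 4
26, 2, 2
24, 6
24, 4, 2
22, 8
22, 6, 2
22, 4, 4
22, 4, 2, 2
20, 10
20, 8, 2
…and 58 more, for 70 total.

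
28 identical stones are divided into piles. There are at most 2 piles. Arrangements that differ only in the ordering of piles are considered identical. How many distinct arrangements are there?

Enumerating:
28
1,27
2,26
3,25
4,24
5,23
6,22
7,21
8,20
9,19
10,18
11,17
12,16
13,15
14,14
That's 15 in total.

15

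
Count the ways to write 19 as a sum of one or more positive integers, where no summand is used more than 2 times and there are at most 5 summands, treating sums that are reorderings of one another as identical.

134

Direct enumeration gives 134 partitions.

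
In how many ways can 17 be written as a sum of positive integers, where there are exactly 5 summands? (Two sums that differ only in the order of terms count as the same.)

There are too many to list fully; the first 12 (by largest part) are:
1 + 1 + 1 + 1 + 13
1 + 1 + 1 + 2 + 12
1 + 1 + 1 + 3 + 11
1 + 1 + 2 + 2 + 11
1 + 1 + 1 + 4 + 10
1 + 1 + 2 + 3 + 10
1 + 2 + 2 + 2 + 10
1 + 1 + 1 + 5 + 9
1 + 1 + 2 + 4 + 9
1 + 1 + 3 + 3 + 9
1 + 2 + 2 + 3 + 9
2 + 2 + 2 + 2 + 9
…and 35 more, for 47 total.

47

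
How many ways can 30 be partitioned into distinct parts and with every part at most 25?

Counting exhaustively, 289 partitions satisfy the conditions.

289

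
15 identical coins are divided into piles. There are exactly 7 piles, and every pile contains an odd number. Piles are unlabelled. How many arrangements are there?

5

The partitions of 15 that satisfy the conditions:
9, 1, 1, 1, 1, 1, 1
7, 3, 1, 1, 1, 1, 1
5, 5, 1, 1, 1, 1, 1
5, 3, 3, 1, 1, 1, 1
3, 3, 3, 3, 1, 1, 1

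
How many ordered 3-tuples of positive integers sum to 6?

By stars and bars with positive parts, the count is C(5,2) = 10.

10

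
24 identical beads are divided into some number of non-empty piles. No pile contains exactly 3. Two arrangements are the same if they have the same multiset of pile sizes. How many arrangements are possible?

783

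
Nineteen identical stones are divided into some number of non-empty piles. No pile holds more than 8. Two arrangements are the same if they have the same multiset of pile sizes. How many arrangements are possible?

Direct enumeration gives 352 partitions.

352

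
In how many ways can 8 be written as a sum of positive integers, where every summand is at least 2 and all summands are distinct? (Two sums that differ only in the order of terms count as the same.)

3

Enumerating:
8
6+2
5+3
Counting gives 3.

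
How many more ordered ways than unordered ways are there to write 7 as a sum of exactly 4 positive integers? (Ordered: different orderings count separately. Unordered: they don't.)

17

Compositions: C(6,3) = 20.
Unordered (partitions into 4 parts): 3.
Difference: 20 − 3 = 17.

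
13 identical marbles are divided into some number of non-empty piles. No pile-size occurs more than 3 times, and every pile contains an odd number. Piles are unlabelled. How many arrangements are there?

Listing the qualifying partitions of 13:
13
11+1+1
9+3+1
7+5+1
7+3+3
7+3+1+1+1
5+5+3
5+5+1+1+1
5+3+3+1+1
Counting gives 9.

9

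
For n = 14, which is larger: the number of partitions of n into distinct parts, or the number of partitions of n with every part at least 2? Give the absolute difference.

12

Partitions of 14 into distinct parts: 22.
Partitions of 14 with every part at least 2: 34.
|22 − 34| = 12.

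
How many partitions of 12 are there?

77

Counting exhaustively, 77 partitions satisfy the conditions.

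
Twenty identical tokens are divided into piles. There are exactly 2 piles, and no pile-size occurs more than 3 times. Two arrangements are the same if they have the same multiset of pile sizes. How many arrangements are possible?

10

Listing the qualifying partitions of 20:
19+1
18+2
17+3
16+4
15+5
14+6
13+7
12+8
11+9
10+10
Counting gives 10.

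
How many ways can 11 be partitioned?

There are too many to list fully; the first 12 (by largest part) are:
11
10+1
9+2
9+1+1
8+3
8+2+1
8+1+1+1
7+4
7+3+1
7+2+2
7+2+1+1
7+1+1+1+1
…and 44 more, for 56 total.

56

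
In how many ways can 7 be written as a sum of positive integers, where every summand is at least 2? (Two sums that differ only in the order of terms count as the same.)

4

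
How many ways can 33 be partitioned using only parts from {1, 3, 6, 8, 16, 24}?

113

There are 113 such partitions.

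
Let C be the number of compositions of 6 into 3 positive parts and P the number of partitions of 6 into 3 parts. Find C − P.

7

Compositions: C(5,2) = 10.
Unordered (partitions into 3 parts): 3.
Difference: 10 − 3 = 7.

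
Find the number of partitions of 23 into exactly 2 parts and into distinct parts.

The partitions of 23 that satisfy the conditions:
22,1
21,2
20,3
19,4
18,5
17,6
16,7
15,8
14,9
13,10
12,11

11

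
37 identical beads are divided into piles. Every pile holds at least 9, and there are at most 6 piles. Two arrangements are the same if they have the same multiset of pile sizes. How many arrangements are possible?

A partial list (first 12 by largest part):
37
9,28
10,27
11,26
12,25
13,24
14,23
15,22
16,21
17,20
18,19
9,9,19
…and 14 more, for 26 total.

26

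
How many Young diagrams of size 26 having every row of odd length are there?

Counting exhaustively, 165 partitions satisfy the conditions.

165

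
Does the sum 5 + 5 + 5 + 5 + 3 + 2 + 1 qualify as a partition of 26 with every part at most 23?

Yes

The parts sum to 26, and the condition 'no summand exceeds 23' holds.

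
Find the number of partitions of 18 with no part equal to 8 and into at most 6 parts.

169

Counting exhaustively, 169 partitions satisfy the conditions.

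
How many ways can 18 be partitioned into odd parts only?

46

There are too many to list fully; the first 12 (by largest part) are:
17, 1
15, 3
15, 1, 1, 1
13, 5
13, 3, 1, 1
13, 1, 1, 1, 1, 1
11, 7
11, 5, 1, 1
11, 3, 3, 1
11, 3, 1, 1, 1, 1
11, 1, 1, 1, 1, 1, 1, 1
9, 9
…and 34 more, for 46 total.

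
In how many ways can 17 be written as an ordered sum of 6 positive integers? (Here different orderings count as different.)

A composition of 17 into 6 positive parts is chosen by placing 5 dividers among the 16 gaps between 17 units: C(16,5) = 4368.

4368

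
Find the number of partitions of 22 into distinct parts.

Counting exhaustively, 89 partitions satisfy the conditions.

89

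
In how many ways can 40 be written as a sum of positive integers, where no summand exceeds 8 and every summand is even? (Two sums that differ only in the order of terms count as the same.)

Direct enumeration gives 108 partitions.

108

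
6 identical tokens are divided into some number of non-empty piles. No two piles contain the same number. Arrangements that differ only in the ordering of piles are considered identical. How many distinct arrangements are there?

4

Listing the qualifying partitions of 6:
6
5+1
4+2
3+2+1
Counting gives 4.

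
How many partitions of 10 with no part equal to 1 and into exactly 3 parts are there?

4

They are:
6 + 2 + 2
5 + 3 + 2
4 + 4 + 2
4 + 3 + 3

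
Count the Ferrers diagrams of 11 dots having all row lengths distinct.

The partitions of 11 that satisfy the conditions:
11
1, 10
2, 9
3, 8
1, 2, 8
4, 7
1, 3, 7
5, 6
1, 4, 6
2, 3, 6
2, 4, 5
1, 2, 3, 5
Counting gives 12.

12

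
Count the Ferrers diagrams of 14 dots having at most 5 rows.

70

A partial list (first 12 by largest part):
14
13,1
12,2
12,1,1
11,3
11,2,1
11,1,1,1
10,4
10,3,1
10,2,2
10,2,1,1
10,1,1,1,1
…and 58 more, for 70 total.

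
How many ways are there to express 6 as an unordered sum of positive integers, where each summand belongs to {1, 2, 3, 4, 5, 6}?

11

The partitions of 6 that satisfy the conditions:
6
5 + 1
4 + 2
4 + 1 + 1
3 + 3
3 + 2 + 1
3 + 1 + 1 + 1
2 + 2 + 2
2 + 2 + 1 + 1
2 + 1 + 1 + 1 + 1
1 + 1 + 1 + 1 + 1 + 1
That's 11 in total.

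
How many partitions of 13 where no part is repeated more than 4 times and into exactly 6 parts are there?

12

The partitions of 13 that satisfy the conditions:
7 + 2 + 1 + 1 + 1 + 1
6 + 3 + 1 + 1 + 1 + 1
6 + 2 + 2 + 1 + 1 + 1
5 + 4 + 1 + 1 + 1 + 1
5 + 3 + 2 + 1 + 1 + 1
5 + 2 + 2 + 2 + 1 + 1
4 + 4 + 2 + 1 + 1 + 1
4 + 3 + 3 + 1 + 1 + 1
4 + 3 + 2 + 2 + 1 + 1
4 + 2 + 2 + 2 + 2 + 1
3 + 3 + 3 + 2 + 1 + 1
3 + 3 + 2 + 2 + 2 + 1
That's 12 in total.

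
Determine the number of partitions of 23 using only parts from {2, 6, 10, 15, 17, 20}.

Enumerating:
17+6
17+2+2+2
15+6+2
15+2+2+2+2
That's 4 in total.

4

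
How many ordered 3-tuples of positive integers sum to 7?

15

Place 2 bars in the 6 internal gaps of a row of 7 dots: C(6,2) = 15.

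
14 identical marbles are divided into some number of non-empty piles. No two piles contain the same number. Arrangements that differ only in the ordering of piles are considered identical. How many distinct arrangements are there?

They are:
14
1,13
2,12
3,11
1,2,11
4,10
1,3,10
5,9
1,4,9
2,3,9
6,8
1,5,8
2,4,8
1,2,3,8
1,6,7
2,5,7
3,4,7
1,2,4,7
3,5,6
1,2,5,6
1,3,4,6
2,3,4,5

22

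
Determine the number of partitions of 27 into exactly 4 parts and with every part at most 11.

A partial list (first 12 by largest part):
1, 4, 11, 11
2, 3, 11, 11
1, 5, 10, 11
2, 4, 10, 11
3, 3, 10, 11
1, 6, 9, 11
2, 5, 9, 11
3, 4, 9, 11
1, 7, 8, 11
2, 6, 8, 11
3, 5, 8, 11
4, 4, 8, 11
…and 37 more, for 49 total.

49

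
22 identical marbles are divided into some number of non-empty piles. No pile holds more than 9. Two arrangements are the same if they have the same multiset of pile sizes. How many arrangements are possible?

732

Direct enumeration gives 732 partitions.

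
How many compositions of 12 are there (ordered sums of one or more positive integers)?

2048

There are 11 gaps and each independently is a cut or not, giving 2^11 = 2048.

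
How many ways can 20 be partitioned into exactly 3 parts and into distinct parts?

24

Listing the qualifying partitions of 20:
17+2+1
16+3+1
15+4+1
15+3+2
14+5+1
14+4+2
13+6+1
13+5+2
13+4+3
12+7+1
12+6+2
12+5+3
11+8+1
11+7+2
11+6+3
11+5+4
10+9+1
10+8+2
10+7+3
10+6+4
9+8+3
9+7+4
9+6+5
8+7+5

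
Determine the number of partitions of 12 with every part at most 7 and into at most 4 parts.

Enumerating:
5, 7
1, 4, 7
2, 3, 7
1, 1, 3, 7
1, 2, 2, 7
6, 6
1, 5, 6
2, 4, 6
1, 1, 4, 6
3, 3, 6
1, 2, 3, 6
2, 2, 2, 6
2, 5, 5
1, 1, 5, 5
3, 4, 5
1, 2, 4, 5
1, 3, 3, 5
2, 2, 3, 5
4, 4, 4
1, 3, 4, 4
2, 2, 4, 4
2, 3, 3, 4
3, 3, 3, 3
Counting gives 23.

23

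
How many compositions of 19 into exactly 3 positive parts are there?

A composition of 19 into 3 positive parts is chosen by placing 2 dividers among the 18 gaps between 19 units: C(18,2) = 153.

153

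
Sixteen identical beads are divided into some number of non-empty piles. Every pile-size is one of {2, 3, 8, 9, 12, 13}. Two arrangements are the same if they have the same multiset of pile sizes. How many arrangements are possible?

The partitions of 16 that satisfy the conditions:
13,3
12,2,2
9,3,2,2
8,8
8,3,3,2
8,2,2,2,2
3,3,3,3,2,2
3,3,2,2,2,2,2
2,2,2,2,2,2,2,2

9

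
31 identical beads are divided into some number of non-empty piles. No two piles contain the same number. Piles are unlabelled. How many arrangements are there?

Enumerating by decreasing first part gives 340 partitions in all.

340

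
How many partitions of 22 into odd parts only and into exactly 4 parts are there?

18

Listing the qualifying partitions of 22:
19,1,1,1
17,3,1,1
15,5,1,1
15,3,3,1
13,7,1,1
13,5,3,1
13,3,3,3
11,9,1,1
11,7,3,1
11,5,5,1
11,5,3,3
9,9,3,1
9,7,5,1
9,7,3,3
9,5,5,3
7,7,7,1
7,7,5,3
7,5,5,5
That's 18 in total.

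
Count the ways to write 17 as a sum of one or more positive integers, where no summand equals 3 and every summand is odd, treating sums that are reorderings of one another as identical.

Listing the qualifying partitions of 17:
17
1+1+15
1+1+1+1+13
1+5+11
1+1+1+1+1+1+11
1+7+9
1+1+1+5+9
1+1+1+1+1+1+1+1+9
1+1+1+7+7
5+5+7
1+1+1+1+1+5+7
1+1+1+1+1+1+1+1+1+1+7
1+1+5+5+5
1+1+1+1+1+1+1+5+5
1+1+1+1+1+1+1+1+1+1+1+1+5
1+1+1+1+1+1+1+1+1+1+1+1+1+1+1+1+1
Counting gives 16.

16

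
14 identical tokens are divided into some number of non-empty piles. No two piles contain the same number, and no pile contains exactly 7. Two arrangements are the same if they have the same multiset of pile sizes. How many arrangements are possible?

The partitions of 14 that satisfy the conditions:
14
13+1
12+2
11+3
11+2+1
10+4
10+3+1
9+5
9+4+1
9+3+2
8+6
8+5+1
8+4+2
8+3+2+1
6+5+3
6+5+2+1
6+4+3+1
5+4+3+2

18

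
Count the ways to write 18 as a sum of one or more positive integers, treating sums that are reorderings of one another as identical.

385

Counting exhaustively, 385 partitions satisfy the conditions.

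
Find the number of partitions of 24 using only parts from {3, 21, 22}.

Enumerating:
3,21
3,3,3,3,3,3,3,3

2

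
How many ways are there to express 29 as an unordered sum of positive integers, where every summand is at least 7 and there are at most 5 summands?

20

Listing the qualifying partitions of 29:
29
22 + 7
21 + 8
20 + 9
19 + 10
18 + 11
17 + 12
16 + 13
15 + 14
15 + 7 + 7
14 + 8 + 7
13 + 9 + 7
13 + 8 + 8
12 + 10 + 7
12 + 9 + 8
11 + 11 + 7
11 + 10 + 8
11 + 9 + 9
10 + 10 + 9
8 + 7 + 7 + 7
Counting gives 20.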